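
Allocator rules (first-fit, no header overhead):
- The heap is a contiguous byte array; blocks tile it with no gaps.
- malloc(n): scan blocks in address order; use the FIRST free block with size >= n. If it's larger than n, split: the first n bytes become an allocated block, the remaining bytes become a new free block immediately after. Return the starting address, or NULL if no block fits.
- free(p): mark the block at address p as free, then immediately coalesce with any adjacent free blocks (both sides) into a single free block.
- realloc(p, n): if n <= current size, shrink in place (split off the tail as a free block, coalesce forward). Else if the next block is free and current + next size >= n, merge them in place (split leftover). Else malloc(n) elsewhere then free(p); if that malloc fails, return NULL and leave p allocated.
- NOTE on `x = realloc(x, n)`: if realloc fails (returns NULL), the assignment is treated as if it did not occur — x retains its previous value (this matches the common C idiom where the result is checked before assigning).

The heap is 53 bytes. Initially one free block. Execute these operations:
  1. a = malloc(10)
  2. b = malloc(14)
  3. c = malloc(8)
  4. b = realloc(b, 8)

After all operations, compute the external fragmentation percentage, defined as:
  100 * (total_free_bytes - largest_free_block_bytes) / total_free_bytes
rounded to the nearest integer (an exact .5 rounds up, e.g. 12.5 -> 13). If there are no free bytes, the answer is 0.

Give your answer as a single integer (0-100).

Op 1: a = malloc(10) -> a = 0; heap: [0-9 ALLOC][10-52 FREE]
Op 2: b = malloc(14) -> b = 10; heap: [0-9 ALLOC][10-23 ALLOC][24-52 FREE]
Op 3: c = malloc(8) -> c = 24; heap: [0-9 ALLOC][10-23 ALLOC][24-31 ALLOC][32-52 FREE]
Op 4: b = realloc(b, 8) -> b = 10; heap: [0-9 ALLOC][10-17 ALLOC][18-23 FREE][24-31 ALLOC][32-52 FREE]
Free blocks: [6 21] total_free=27 largest=21 -> 100*(27-21)/27 = 600/27 ≈ 22.222 -> rounds to 22

Answer: 22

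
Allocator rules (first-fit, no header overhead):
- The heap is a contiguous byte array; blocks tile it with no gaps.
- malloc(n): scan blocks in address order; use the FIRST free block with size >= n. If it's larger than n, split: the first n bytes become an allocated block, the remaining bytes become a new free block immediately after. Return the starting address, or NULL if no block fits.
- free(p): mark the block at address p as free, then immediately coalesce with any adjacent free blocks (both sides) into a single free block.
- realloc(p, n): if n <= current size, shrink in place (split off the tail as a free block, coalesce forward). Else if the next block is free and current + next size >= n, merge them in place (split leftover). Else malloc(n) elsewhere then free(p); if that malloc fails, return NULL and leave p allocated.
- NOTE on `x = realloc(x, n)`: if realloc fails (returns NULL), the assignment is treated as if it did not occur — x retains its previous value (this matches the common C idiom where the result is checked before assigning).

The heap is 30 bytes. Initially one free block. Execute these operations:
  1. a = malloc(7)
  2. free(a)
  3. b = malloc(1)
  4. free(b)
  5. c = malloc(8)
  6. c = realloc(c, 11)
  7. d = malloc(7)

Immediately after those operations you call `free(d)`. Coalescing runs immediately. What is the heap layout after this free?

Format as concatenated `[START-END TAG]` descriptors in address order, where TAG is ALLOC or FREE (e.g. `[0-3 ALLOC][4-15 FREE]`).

Answer: [0-10 ALLOC][11-29 FREE]

Derivation:
Op 1: a = malloc(7) -> a = 0; heap: [0-6 ALLOC][7-29 FREE]
Op 2: free(a) -> (freed a); heap: [0-29 FREE]
Op 3: b = malloc(1) -> b = 0; heap: [0-0 ALLOC][1-29 FREE]
Op 4: free(b) -> (freed b); heap: [0-29 FREE]
Op 5: c = malloc(8) -> c = 0; heap: [0-7 ALLOC][8-29 FREE]
Op 6: c = realloc(c, 11) -> c = 0; heap: [0-10 ALLOC][11-29 FREE]
Op 7: d = malloc(7) -> d = 11; heap: [0-10 ALLOC][11-17 ALLOC][18-29 FREE]
free(d): d = 11 -> block [11-17 ALLOC]; mark free, coalesce with adjacent free neighbors -> [0-10 ALLOC][11-29 FREE]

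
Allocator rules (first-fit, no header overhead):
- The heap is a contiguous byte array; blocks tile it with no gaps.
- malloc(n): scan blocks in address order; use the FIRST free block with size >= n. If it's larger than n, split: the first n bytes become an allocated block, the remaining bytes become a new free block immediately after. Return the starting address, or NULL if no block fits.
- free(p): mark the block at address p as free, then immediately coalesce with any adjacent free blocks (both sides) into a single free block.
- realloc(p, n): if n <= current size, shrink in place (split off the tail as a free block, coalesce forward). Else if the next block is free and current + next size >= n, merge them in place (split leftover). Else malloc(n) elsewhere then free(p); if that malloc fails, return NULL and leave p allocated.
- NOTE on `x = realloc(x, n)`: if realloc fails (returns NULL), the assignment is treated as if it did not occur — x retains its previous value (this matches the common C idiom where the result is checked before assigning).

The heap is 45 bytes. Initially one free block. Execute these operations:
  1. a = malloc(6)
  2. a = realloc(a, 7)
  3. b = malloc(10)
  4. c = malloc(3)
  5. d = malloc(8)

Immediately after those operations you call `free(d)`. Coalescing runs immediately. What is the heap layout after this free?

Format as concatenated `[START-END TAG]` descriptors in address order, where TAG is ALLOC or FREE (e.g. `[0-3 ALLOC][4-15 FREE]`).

Op 1: a = malloc(6) -> a = 0; heap: [0-5 ALLOC][6-44 FREE]
Op 2: a = realloc(a, 7) -> a = 0; heap: [0-6 ALLOC][7-44 FREE]
Op 3: b = malloc(10) -> b = 7; heap: [0-6 ALLOC][7-16 ALLOC][17-44 FREE]
Op 4: c = malloc(3) -> c = 17; heap: [0-6 ALLOC][7-16 ALLOC][17-19 ALLOC][20-44 FREE]
Op 5: d = malloc(8) -> d = 20; heap: [0-6 ALLOC][7-16 ALLOC][17-19 ALLOC][20-27 ALLOC][28-44 FREE]
free(d): d = 20 -> block [20-27 ALLOC]; mark free, coalesce with adjacent free neighbors -> [0-6 ALLOC][7-16 ALLOC][17-19 ALLOC][20-44 FREE]

Answer: [0-6 ALLOC][7-16 ALLOC][17-19 ALLOC][20-44 FREE]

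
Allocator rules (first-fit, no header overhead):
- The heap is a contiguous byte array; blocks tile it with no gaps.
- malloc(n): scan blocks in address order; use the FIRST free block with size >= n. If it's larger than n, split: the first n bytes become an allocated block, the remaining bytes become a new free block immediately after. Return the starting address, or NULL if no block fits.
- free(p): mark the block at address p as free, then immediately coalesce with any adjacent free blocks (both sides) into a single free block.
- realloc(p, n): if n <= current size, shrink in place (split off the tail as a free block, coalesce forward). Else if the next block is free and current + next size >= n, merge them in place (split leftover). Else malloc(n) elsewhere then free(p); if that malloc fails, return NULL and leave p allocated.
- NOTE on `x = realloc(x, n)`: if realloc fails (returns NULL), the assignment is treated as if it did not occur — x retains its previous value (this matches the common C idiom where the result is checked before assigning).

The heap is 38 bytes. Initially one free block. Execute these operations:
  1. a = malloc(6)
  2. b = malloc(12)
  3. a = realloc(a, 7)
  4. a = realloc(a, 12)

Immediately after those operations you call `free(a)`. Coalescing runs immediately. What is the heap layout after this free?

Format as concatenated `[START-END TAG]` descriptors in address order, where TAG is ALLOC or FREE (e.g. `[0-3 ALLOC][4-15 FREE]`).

Op 1: a = malloc(6) -> a = 0; heap: [0-5 ALLOC][6-37 FREE]
Op 2: b = malloc(12) -> b = 6; heap: [0-5 ALLOC][6-17 ALLOC][18-37 FREE]
Op 3: a = realloc(a, 7) -> a = 18; heap: [0-5 FREE][6-17 ALLOC][18-24 ALLOC][25-37 FREE]
Op 4: a = realloc(a, 12) -> a = 18; heap: [0-5 FREE][6-17 ALLOC][18-29 ALLOC][30-37 FREE]
free(a): a = 18 -> block [18-29 ALLOC]; mark free, coalesce with adjacent free neighbors -> [0-5 FREE][6-17 ALLOC][18-37 FREE]

Answer: [0-5 FREE][6-17 ALLOC][18-37 FREE]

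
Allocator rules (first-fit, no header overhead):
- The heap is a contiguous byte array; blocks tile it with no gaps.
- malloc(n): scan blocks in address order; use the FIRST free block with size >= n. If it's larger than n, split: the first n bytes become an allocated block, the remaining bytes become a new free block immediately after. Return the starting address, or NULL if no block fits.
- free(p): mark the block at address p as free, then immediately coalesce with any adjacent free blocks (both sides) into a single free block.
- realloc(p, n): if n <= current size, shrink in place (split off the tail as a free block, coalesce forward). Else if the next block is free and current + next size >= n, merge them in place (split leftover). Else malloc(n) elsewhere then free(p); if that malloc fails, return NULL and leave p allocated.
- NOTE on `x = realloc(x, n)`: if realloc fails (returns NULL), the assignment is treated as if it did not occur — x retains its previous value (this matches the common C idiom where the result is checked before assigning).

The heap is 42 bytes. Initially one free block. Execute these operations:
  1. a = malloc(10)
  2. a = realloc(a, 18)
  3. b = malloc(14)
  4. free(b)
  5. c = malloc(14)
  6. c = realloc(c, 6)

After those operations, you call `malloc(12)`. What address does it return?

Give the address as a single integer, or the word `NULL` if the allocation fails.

Answer: 24

Derivation:
Op 1: a = malloc(10) -> a = 0; heap: [0-9 ALLOC][10-41 FREE]
Op 2: a = realloc(a, 18) -> a = 0; heap: [0-17 ALLOC][18-41 FREE]
Op 3: b = malloc(14) -> b = 18; heap: [0-17 ALLOC][18-31 ALLOC][32-41 FREE]
Op 4: free(b) -> (freed b); heap: [0-17 ALLOC][18-41 FREE]
Op 5: c = malloc(14) -> c = 18; heap: [0-17 ALLOC][18-31 ALLOC][32-41 FREE]
Op 6: c = realloc(c, 6) -> c = 18; heap: [0-17 ALLOC][18-23 ALLOC][24-41 FREE]
malloc(12): first-fit scan over [0-17 ALLOC][18-23 ALLOC][24-41 FREE] -> 24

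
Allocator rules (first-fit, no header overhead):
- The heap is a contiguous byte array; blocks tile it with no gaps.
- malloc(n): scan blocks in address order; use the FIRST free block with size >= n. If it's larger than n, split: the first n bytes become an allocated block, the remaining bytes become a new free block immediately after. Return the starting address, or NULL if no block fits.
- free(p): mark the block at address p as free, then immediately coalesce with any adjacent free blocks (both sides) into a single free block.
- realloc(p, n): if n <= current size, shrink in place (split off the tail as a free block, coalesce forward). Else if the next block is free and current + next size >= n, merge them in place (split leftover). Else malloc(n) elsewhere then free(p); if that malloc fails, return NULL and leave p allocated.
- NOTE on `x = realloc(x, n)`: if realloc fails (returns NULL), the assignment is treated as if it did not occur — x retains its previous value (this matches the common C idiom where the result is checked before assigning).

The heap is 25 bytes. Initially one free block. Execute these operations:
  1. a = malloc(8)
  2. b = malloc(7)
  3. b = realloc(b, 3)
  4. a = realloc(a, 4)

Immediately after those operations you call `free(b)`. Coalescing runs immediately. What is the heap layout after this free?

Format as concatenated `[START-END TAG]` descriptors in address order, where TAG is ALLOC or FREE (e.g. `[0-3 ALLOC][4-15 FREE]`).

Op 1: a = malloc(8) -> a = 0; heap: [0-7 ALLOC][8-24 FREE]
Op 2: b = malloc(7) -> b = 8; heap: [0-7 ALLOC][8-14 ALLOC][15-24 FREE]
Op 3: b = realloc(b, 3) -> b = 8; heap: [0-7 ALLOC][8-10 ALLOC][11-24 FREE]
Op 4: a = realloc(a, 4) -> a = 0; heap: [0-3 ALLOC][4-7 FREE][8-10 ALLOC][11-24 FREE]
free(b): b = 8 -> block [8-10 ALLOC]; mark free, coalesce with adjacent free neighbors -> [0-3 ALLOC][4-24 FREE]

Answer: [0-3 ALLOC][4-24 FREE]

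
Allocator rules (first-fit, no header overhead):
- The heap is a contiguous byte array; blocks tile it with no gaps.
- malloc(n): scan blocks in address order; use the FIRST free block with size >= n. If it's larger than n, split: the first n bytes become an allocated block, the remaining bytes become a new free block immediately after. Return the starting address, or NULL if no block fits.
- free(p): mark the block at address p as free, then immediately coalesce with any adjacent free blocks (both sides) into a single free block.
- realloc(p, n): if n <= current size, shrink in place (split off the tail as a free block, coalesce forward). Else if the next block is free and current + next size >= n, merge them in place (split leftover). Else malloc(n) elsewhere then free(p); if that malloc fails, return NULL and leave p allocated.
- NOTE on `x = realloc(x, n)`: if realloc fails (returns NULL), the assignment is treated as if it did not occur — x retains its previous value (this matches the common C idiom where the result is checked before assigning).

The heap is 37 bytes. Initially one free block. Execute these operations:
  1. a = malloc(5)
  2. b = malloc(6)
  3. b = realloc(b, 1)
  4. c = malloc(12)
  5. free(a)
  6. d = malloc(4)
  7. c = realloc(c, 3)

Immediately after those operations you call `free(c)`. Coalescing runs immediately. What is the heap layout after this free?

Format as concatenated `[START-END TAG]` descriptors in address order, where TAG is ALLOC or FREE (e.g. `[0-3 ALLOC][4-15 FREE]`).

Op 1: a = malloc(5) -> a = 0; heap: [0-4 ALLOC][5-36 FREE]
Op 2: b = malloc(6) -> b = 5; heap: [0-4 ALLOC][5-10 ALLOC][11-36 FREE]
Op 3: b = realloc(b, 1) -> b = 5; heap: [0-4 ALLOC][5-5 ALLOC][6-36 FREE]
Op 4: c = malloc(12) -> c = 6; heap: [0-4 ALLOC][5-5 ALLOC][6-17 ALLOC][18-36 FREE]
Op 5: free(a) -> (freed a); heap: [0-4 FREE][5-5 ALLOC][6-17 ALLOC][18-36 FREE]
Op 6: d = malloc(4) -> d = 0; heap: [0-3 ALLOC][4-4 FREE][5-5 ALLOC][6-17 ALLOC][18-36 FREE]
Op 7: c = realloc(c, 3) -> c = 6; heap: [0-3 ALLOC][4-4 FREE][5-5 ALLOC][6-8 ALLOC][9-36 FREE]
free(c): c = 6 -> block [6-8 ALLOC]; mark free, coalesce with adjacent free neighbors -> [0-3 ALLOC][4-4 FREE][5-5 ALLOC][6-36 FREE]

Answer: [0-3 ALLOC][4-4 FREE][5-5 ALLOC][6-36 FREE]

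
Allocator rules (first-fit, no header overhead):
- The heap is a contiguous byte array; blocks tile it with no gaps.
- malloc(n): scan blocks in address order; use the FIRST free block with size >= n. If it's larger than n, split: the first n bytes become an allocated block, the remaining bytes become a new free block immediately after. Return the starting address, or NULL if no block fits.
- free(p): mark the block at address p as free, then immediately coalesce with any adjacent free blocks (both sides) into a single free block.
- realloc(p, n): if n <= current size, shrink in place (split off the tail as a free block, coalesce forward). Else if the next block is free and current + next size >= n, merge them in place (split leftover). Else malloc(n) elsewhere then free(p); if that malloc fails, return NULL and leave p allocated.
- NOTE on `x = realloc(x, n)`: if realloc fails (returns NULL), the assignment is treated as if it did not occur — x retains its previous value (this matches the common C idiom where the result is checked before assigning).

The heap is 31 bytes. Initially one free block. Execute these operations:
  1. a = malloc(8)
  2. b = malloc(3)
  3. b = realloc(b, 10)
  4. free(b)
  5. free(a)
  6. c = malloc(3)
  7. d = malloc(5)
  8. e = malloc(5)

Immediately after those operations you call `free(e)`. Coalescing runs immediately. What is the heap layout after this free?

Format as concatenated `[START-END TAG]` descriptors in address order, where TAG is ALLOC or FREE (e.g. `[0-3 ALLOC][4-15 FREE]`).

Op 1: a = malloc(8) -> a = 0; heap: [0-7 ALLOC][8-30 FREE]
Op 2: b = malloc(3) -> b = 8; heap: [0-7 ALLOC][8-10 ALLOC][11-30 FREE]
Op 3: b = realloc(b, 10) -> b = 8; heap: [0-7 ALLOC][8-17 ALLOC][18-30 FREE]
Op 4: free(b) -> (freed b); heap: [0-7 ALLOC][8-30 FREE]
Op 5: free(a) -> (freed a); heap: [0-30 FREE]
Op 6: c = malloc(3) -> c = 0; heap: [0-2 ALLOC][3-30 FREE]
Op 7: d = malloc(5) -> d = 3; heap: [0-2 ALLOC][3-7 ALLOC][8-30 FREE]
Op 8: e = malloc(5) -> e = 8; heap: [0-2 ALLOC][3-7 ALLOC][8-12 ALLOC][13-30 FREE]
free(e): e = 8 -> block [8-12 ALLOC]; mark free, coalesce with adjacent free neighbors -> [0-2 ALLOC][3-7 ALLOC][8-30 FREE]

Answer: [0-2 ALLOC][3-7 ALLOC][8-30 FREE]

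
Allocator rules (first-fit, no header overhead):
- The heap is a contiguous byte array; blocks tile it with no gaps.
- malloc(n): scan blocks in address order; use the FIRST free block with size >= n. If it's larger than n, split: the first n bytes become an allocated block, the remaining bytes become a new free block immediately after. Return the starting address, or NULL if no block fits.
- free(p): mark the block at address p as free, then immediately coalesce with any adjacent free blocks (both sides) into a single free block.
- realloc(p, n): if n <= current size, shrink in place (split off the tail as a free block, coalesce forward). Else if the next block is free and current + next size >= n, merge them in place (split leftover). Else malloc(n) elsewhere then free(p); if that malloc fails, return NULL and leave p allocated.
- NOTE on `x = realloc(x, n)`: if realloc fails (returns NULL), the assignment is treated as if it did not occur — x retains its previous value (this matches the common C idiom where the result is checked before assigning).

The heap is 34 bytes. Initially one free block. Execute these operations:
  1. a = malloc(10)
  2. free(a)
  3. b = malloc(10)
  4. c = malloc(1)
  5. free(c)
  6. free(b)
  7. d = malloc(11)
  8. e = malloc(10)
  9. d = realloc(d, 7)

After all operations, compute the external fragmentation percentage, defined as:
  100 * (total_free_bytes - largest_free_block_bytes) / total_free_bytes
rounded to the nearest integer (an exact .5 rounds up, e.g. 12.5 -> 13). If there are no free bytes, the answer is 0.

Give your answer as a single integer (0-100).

Op 1: a = malloc(10) -> a = 0; heap: [0-9 ALLOC][10-33 FREE]
Op 2: free(a) -> (freed a); heap: [0-33 FREE]
Op 3: b = malloc(10) -> b = 0; heap: [0-9 ALLOC][10-33 FREE]
Op 4: c = malloc(1) -> c = 10; heap: [0-9 ALLOC][10-10 ALLOC][11-33 FREE]
Op 5: free(c) -> (freed c); heap: [0-9 ALLOC][10-33 FREE]
Op 6: free(b) -> (freed b); heap: [0-33 FREE]
Op 7: d = malloc(11) -> d = 0; heap: [0-10 ALLOC][11-33 FREE]
Op 8: e = malloc(10) -> e = 11; heap: [0-10 ALLOC][11-20 ALLOC][21-33 FREE]
Op 9: d = realloc(d, 7) -> d = 0; heap: [0-6 ALLOC][7-10 FREE][11-20 ALLOC][21-33 FREE]
Free blocks: [4 13] total_free=17 largest=13 -> 100*(17-13)/17 = 400/17 ≈ 23.529 -> rounds to 24

Answer: 24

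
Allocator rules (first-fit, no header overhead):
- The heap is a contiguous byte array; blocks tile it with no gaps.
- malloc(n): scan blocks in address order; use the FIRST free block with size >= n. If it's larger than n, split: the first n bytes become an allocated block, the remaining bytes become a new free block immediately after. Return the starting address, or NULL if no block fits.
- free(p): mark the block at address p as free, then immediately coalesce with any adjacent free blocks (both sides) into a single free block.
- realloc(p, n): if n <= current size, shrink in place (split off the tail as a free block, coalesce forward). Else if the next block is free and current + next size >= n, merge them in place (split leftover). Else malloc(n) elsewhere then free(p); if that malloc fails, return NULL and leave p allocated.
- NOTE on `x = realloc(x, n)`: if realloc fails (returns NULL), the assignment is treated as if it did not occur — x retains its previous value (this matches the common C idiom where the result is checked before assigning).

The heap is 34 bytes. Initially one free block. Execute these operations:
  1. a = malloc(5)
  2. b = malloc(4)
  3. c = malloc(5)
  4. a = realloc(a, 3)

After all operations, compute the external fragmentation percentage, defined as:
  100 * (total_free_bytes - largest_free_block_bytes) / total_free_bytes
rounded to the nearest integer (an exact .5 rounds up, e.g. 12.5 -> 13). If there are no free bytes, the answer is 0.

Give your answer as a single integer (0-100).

Op 1: a = malloc(5) -> a = 0; heap: [0-4 ALLOC][5-33 FREE]
Op 2: b = malloc(4) -> b = 5; heap: [0-4 ALLOC][5-8 ALLOC][9-33 FREE]
Op 3: c = malloc(5) -> c = 9; heap: [0-4 ALLOC][5-8 ALLOC][9-13 ALLOC][14-33 FREE]
Op 4: a = realloc(a, 3) -> a = 0; heap: [0-2 ALLOC][3-4 FREE][5-8 ALLOC][9-13 ALLOC][14-33 FREE]
Free blocks: [2 20] total_free=22 largest=20 -> 100*(22-20)/22 = 200/22 ≈ 9.091 -> rounds to 9

Answer: 9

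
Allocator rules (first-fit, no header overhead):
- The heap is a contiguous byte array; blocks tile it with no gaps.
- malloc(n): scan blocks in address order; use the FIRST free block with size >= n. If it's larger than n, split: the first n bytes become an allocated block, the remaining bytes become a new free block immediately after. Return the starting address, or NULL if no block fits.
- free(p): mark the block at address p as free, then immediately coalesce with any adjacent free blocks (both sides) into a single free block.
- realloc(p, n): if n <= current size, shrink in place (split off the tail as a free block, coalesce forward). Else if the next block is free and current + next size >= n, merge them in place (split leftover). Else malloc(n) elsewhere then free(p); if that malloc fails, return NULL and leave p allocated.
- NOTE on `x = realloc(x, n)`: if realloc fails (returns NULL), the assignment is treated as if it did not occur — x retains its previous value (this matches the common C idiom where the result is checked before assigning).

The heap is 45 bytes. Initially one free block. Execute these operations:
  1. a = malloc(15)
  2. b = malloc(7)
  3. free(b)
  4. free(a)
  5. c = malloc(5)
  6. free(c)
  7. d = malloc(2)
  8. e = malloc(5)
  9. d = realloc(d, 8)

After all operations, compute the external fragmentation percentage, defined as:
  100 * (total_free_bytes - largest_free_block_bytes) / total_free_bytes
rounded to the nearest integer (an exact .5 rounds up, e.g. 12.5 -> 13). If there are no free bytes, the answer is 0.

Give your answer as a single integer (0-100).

Answer: 6

Derivation:
Op 1: a = malloc(15) -> a = 0; heap: [0-14 ALLOC][15-44 FREE]
Op 2: b = malloc(7) -> b = 15; heap: [0-14 ALLOC][15-21 ALLOC][22-44 FREE]
Op 3: free(b) -> (freed b); heap: [0-14 ALLOC][15-44 FREE]
Op 4: free(a) -> (freed a); heap: [0-44 FREE]
Op 5: c = malloc(5) -> c = 0; heap: [0-4 ALLOC][5-44 FREE]
Op 6: free(c) -> (freed c); heap: [0-44 FREE]
Op 7: d = malloc(2) -> d = 0; heap: [0-1 ALLOC][2-44 FREE]
Op 8: e = malloc(5) -> e = 2; heap: [0-1 ALLOC][2-6 ALLOC][7-44 FREE]
Op 9: d = realloc(d, 8) -> d = 7; heap: [0-1 FREE][2-6 ALLOC][7-14 ALLOC][15-44 FREE]
Free blocks: [2 30] total_free=32 largest=30 -> 100*(32-30)/32 = 200/32 = 6.25 -> rounds to 6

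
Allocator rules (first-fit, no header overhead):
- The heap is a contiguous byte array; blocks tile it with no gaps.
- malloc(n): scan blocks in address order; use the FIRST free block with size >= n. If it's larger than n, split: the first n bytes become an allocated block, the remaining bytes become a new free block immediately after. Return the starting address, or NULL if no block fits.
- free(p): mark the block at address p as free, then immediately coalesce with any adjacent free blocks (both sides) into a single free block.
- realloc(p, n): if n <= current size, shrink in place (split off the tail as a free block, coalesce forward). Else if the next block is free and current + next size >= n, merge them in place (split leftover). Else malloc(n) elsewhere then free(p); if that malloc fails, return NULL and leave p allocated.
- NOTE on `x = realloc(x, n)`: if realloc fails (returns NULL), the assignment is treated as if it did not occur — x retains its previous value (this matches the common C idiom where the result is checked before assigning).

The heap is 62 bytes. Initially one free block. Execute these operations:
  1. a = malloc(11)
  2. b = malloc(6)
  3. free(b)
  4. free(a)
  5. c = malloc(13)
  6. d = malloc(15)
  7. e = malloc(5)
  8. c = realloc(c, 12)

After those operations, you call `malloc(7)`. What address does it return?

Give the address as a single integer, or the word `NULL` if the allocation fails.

Op 1: a = malloc(11) -> a = 0; heap: [0-10 ALLOC][11-61 FREE]
Op 2: b = malloc(6) -> b = 11; heap: [0-10 ALLOC][11-16 ALLOC][17-61 FREE]
Op 3: free(b) -> (freed b); heap: [0-10 ALLOC][11-61 FREE]
Op 4: free(a) -> (freed a); heap: [0-61 FREE]
Op 5: c = malloc(13) -> c = 0; heap: [0-12 ALLOC][13-61 FREE]
Op 6: d = malloc(15) -> d = 13; heap: [0-12 ALLOC][13-27 ALLOC][28-61 FREE]
Op 7: e = malloc(5) -> e = 28; heap: [0-12 ALLOC][13-27 ALLOC][28-32 ALLOC][33-61 FREE]
Op 8: c = realloc(c, 12) -> c = 0; heap: [0-11 ALLOC][12-12 FREE][13-27 ALLOC][28-32 ALLOC][33-61 FREE]
malloc(7): first-fit scan over [0-11 ALLOC][12-12 FREE][13-27 ALLOC][28-32 ALLOC][33-61 FREE] -> 33

Answer: 33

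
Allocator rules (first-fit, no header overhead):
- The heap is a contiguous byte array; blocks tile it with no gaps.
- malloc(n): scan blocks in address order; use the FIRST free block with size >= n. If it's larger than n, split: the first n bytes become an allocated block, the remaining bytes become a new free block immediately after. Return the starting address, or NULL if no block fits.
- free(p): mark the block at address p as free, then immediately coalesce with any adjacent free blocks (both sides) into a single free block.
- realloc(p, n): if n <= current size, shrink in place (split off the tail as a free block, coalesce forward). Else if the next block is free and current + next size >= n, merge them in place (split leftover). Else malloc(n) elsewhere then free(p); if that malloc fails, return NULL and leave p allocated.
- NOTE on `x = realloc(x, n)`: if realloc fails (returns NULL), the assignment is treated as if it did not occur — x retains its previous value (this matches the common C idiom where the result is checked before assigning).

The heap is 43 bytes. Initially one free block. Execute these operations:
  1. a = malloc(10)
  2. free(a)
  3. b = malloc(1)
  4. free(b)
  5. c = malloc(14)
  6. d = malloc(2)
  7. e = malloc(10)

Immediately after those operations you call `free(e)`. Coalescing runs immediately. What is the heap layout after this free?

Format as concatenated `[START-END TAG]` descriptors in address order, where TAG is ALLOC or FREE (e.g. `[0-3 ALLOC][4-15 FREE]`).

Op 1: a = malloc(10) -> a = 0; heap: [0-9 ALLOC][10-42 FREE]
Op 2: free(a) -> (freed a); heap: [0-42 FREE]
Op 3: b = malloc(1) -> b = 0; heap: [0-0 ALLOC][1-42 FREE]
Op 4: free(b) -> (freed b); heap: [0-42 FREE]
Op 5: c = malloc(14) -> c = 0; heap: [0-13 ALLOC][14-42 FREE]
Op 6: d = malloc(2) -> d = 14; heap: [0-13 ALLOC][14-15 ALLOC][16-42 FREE]
Op 7: e = malloc(10) -> e = 16; heap: [0-13 ALLOC][14-15 ALLOC][16-25 ALLOC][26-42 FREE]
free(e): e = 16 -> block [16-25 ALLOC]; mark free, coalesce with adjacent free neighbors -> [0-13 ALLOC][14-15 ALLOC][16-42 FREE]

Answer: [0-13 ALLOC][14-15 ALLOC][16-42 FREE]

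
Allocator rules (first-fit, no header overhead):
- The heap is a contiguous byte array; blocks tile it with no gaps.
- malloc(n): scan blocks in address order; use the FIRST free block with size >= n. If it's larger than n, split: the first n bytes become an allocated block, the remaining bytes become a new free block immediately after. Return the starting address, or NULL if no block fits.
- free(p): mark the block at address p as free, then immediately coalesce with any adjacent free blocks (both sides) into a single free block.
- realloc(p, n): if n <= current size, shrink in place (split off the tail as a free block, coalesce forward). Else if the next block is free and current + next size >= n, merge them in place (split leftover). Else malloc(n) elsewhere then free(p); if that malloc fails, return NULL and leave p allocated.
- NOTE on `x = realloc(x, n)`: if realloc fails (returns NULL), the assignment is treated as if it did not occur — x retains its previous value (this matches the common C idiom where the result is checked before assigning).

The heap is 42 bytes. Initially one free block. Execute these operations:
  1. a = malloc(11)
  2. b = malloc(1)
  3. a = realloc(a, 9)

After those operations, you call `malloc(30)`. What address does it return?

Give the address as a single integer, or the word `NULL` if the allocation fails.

Op 1: a = malloc(11) -> a = 0; heap: [0-10 ALLOC][11-41 FREE]
Op 2: b = malloc(1) -> b = 11; heap: [0-10 ALLOC][11-11 ALLOC][12-41 FREE]
Op 3: a = realloc(a, 9) -> a = 0; heap: [0-8 ALLOC][9-10 FREE][11-11 ALLOC][12-41 FREE]
malloc(30): first-fit scan over [0-8 ALLOC][9-10 FREE][11-11 ALLOC][12-41 FREE] -> 12

Answer: 12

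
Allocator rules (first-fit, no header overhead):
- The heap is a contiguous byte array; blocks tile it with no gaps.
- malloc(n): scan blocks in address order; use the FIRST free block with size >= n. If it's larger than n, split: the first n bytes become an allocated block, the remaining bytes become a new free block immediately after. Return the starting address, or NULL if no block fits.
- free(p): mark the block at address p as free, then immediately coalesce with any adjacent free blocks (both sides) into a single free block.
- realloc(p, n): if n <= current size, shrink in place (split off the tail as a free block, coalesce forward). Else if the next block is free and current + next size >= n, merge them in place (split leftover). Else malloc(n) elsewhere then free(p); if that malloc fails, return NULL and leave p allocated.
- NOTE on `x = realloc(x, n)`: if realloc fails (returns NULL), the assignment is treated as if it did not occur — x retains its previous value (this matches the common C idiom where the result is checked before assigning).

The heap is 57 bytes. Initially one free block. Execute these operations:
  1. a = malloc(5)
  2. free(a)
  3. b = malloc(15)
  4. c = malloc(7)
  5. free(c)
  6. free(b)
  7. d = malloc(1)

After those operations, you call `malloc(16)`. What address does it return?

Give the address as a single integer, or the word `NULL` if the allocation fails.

Answer: 1

Derivation:
Op 1: a = malloc(5) -> a = 0; heap: [0-4 ALLOC][5-56 FREE]
Op 2: free(a) -> (freed a); heap: [0-56 FREE]
Op 3: b = malloc(15) -> b = 0; heap: [0-14 ALLOC][15-56 FREE]
Op 4: c = malloc(7) -> c = 15; heap: [0-14 ALLOC][15-21 ALLOC][22-56 FREE]
Op 5: free(c) -> (freed c); heap: [0-14 ALLOC][15-56 FREE]
Op 6: free(b) -> (freed b); heap: [0-56 FREE]
Op 7: d = malloc(1) -> d = 0; heap: [0-0 ALLOC][1-56 FREE]
malloc(16): first-fit scan over [0-0 ALLOC][1-56 FREE] -> 1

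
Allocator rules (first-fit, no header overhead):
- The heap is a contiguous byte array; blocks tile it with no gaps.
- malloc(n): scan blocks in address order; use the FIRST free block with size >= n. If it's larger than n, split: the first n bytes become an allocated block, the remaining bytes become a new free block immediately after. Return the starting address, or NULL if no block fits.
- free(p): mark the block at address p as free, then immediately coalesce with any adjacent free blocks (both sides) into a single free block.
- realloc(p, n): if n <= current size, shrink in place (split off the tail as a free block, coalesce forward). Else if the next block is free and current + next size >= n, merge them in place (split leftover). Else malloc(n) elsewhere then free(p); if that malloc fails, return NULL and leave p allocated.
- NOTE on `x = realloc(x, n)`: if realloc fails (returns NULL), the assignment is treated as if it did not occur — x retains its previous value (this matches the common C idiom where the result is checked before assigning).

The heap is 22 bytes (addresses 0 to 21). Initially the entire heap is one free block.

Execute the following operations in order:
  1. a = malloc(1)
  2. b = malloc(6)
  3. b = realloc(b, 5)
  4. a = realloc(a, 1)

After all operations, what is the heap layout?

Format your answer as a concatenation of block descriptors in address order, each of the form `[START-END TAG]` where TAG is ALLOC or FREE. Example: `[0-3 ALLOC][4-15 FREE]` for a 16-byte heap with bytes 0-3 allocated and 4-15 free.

Answer: [0-0 ALLOC][1-5 ALLOC][6-21 FREE]

Derivation:
Op 1: a = malloc(1) -> a = 0; heap: [0-0 ALLOC][1-21 FREE]
Op 2: b = malloc(6) -> b = 1; heap: [0-0 ALLOC][1-6 ALLOC][7-21 FREE]
Op 3: b = realloc(b, 5) -> b = 1; heap: [0-0 ALLOC][1-5 ALLOC][6-21 FREE]
Op 4: a = realloc(a, 1) -> a = 0; heap: [0-0 ALLOC][1-5 ALLOC][6-21 FREE]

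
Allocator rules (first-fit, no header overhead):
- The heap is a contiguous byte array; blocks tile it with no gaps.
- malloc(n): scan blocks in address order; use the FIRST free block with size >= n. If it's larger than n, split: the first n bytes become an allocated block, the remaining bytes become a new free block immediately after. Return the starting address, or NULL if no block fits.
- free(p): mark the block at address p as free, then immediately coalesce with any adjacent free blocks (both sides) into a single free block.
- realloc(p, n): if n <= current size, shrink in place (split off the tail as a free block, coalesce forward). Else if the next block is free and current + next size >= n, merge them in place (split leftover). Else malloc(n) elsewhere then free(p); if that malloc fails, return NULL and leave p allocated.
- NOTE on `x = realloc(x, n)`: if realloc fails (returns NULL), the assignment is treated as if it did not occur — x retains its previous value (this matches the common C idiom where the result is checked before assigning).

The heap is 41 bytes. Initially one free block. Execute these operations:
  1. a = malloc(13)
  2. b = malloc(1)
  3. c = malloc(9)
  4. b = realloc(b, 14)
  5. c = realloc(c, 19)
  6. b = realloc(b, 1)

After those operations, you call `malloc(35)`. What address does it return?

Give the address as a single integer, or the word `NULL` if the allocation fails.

Op 1: a = malloc(13) -> a = 0; heap: [0-12 ALLOC][13-40 FREE]
Op 2: b = malloc(1) -> b = 13; heap: [0-12 ALLOC][13-13 ALLOC][14-40 FREE]
Op 3: c = malloc(9) -> c = 14; heap: [0-12 ALLOC][13-13 ALLOC][14-22 ALLOC][23-40 FREE]
Op 4: b = realloc(b, 14) -> b = 23; heap: [0-12 ALLOC][13-13 FREE][14-22 ALLOC][23-36 ALLOC][37-40 FREE]
Op 5: c = realloc(c, 19) -> NULL (c unchanged); heap: [0-12 ALLOC][13-13 FREE][14-22 ALLOC][23-36 ALLOC][37-40 FREE]
Op 6: b = realloc(b, 1) -> b = 23; heap: [0-12 ALLOC][13-13 FREE][14-22 ALLOC][23-23 ALLOC][24-40 FREE]
malloc(35): first-fit scan over [0-12 ALLOC][13-13 FREE][14-22 ALLOC][23-23 ALLOC][24-40 FREE] -> NULL

Answer: NULL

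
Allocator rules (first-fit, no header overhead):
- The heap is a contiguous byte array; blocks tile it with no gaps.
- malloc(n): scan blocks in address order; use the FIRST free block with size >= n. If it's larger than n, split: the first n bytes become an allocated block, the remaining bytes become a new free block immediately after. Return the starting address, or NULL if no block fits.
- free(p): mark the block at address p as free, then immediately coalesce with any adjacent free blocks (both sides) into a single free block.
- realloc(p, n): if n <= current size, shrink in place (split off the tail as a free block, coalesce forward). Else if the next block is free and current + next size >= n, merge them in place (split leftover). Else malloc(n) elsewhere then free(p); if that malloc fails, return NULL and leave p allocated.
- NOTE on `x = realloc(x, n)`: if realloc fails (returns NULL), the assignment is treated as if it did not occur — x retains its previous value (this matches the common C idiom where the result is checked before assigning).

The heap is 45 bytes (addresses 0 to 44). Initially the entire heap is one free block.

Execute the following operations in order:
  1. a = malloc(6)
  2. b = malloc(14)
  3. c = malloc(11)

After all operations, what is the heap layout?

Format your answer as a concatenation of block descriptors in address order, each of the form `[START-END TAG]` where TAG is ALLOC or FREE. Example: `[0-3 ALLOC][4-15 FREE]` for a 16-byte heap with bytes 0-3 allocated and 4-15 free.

Answer: [0-5 ALLOC][6-19 ALLOC][20-30 ALLOC][31-44 FREE]

Derivation:
Op 1: a = malloc(6) -> a = 0; heap: [0-5 ALLOC][6-44 FREE]
Op 2: b = malloc(14) -> b = 6; heap: [0-5 ALLOC][6-19 ALLOC][20-44 FREE]
Op 3: c = malloc(11) -> c = 20; heap: [0-5 ALLOC][6-19 ALLOC][20-30 ALLOC][31-44 FREE]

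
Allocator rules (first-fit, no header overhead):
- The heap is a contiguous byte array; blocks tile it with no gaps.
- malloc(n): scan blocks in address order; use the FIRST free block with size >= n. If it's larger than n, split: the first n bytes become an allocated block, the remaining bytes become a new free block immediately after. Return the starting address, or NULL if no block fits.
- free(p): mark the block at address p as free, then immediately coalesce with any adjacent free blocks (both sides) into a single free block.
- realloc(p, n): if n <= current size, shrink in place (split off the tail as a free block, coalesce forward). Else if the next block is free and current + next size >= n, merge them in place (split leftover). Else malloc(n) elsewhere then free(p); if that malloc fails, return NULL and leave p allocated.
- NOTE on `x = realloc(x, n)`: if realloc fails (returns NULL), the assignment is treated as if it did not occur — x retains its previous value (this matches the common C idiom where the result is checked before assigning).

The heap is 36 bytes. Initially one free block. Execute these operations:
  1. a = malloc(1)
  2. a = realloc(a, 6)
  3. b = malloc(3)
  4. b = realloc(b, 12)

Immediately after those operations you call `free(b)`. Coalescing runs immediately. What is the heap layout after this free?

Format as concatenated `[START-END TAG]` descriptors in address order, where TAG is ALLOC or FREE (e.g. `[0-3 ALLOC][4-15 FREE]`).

Op 1: a = malloc(1) -> a = 0; heap: [0-0 ALLOC][1-35 FREE]
Op 2: a = realloc(a, 6) -> a = 0; heap: [0-5 ALLOC][6-35 FREE]
Op 3: b = malloc(3) -> b = 6; heap: [0-5 ALLOC][6-8 ALLOC][9-35 FREE]
Op 4: b = realloc(b, 12) -> b = 6; heap: [0-5 ALLOC][6-17 ALLOC][18-35 FREE]
free(b): b = 6 -> block [6-17 ALLOC]; mark free, coalesce with adjacent free neighbors -> [0-5 ALLOC][6-35 FREE]

Answer: [0-5 ALLOC][6-35 FREE]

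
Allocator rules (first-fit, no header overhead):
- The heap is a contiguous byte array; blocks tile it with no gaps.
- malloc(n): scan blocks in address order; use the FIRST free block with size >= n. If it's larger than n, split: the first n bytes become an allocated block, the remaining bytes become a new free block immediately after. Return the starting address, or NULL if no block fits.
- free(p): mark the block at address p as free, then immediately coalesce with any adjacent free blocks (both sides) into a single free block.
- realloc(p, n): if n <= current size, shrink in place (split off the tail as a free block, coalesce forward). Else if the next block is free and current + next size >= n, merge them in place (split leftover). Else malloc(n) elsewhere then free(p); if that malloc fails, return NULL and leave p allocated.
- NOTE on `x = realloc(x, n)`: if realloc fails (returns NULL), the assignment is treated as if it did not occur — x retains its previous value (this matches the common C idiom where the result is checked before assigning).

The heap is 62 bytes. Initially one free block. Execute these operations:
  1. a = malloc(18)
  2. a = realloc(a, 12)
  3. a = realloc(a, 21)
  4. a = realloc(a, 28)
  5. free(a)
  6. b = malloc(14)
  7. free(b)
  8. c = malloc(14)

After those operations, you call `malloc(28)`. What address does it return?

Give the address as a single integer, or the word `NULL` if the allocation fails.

Answer: 14

Derivation:
Op 1: a = malloc(18) -> a = 0; heap: [0-17 ALLOC][18-61 FREE]
Op 2: a = realloc(a, 12) -> a = 0; heap: [0-11 ALLOC][12-61 FREE]
Op 3: a = realloc(a, 21) -> a = 0; heap: [0-20 ALLOC][21-61 FREE]
Op 4: a = realloc(a, 28) -> a = 0; heap: [0-27 ALLOC][28-61 FREE]
Op 5: free(a) -> (freed a); heap: [0-61 FREE]
Op 6: b = malloc(14) -> b = 0; heap: [0-13 ALLOC][14-61 FREE]
Op 7: free(b) -> (freed b); heap: [0-61 FREE]
Op 8: c = malloc(14) -> c = 0; heap: [0-13 ALLOC][14-61 FREE]
malloc(28): first-fit scan over [0-13 ALLOC][14-61 FREE] -> 14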